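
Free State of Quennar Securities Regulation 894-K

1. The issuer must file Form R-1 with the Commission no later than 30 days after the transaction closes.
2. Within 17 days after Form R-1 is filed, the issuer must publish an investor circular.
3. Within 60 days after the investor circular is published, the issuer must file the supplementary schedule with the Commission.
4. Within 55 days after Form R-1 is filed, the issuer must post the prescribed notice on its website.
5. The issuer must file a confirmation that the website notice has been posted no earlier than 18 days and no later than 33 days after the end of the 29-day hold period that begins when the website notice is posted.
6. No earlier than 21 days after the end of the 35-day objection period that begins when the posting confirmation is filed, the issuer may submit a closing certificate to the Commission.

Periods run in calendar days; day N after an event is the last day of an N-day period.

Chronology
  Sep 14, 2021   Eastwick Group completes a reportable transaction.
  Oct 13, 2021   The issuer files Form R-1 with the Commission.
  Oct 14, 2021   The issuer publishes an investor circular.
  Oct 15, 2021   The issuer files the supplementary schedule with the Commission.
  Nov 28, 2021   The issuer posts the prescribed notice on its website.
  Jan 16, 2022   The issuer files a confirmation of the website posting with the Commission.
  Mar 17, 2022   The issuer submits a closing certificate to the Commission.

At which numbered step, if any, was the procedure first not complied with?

None — every step was satisfied

Step 1: 30 days after Sep 14, 2021 (when the transaction closes) is Oct 14, 2021; completed Oct 13, 2021, before the deadline.
Step 2: 17 days after Oct 13, 2021 (when Form R-1 is filed) is Oct 30, 2021; done Oct 14, 2021 — timely.
Step 3: 60 days after Oct 14, 2021 (when the investor circular is published) is Dec 13, 2021; Oct 15, 2021 is within that limit.
Step 4: 55 days after Oct 13, 2021 (when Form R-1 is filed) is Dec 7, 2021; completed Nov 28, 2021, before the deadline.
Step 5: the window is 18–33 days after Dec 27, 2021 (end of the 29-day hold period, which began when the website notice is posted on Nov 28, 2021), so Jan 14, 2022 through Jan 29, 2022; done Jan 16, 2022 — within the window.
Step 6: the earliest permitted date is 21 days after Feb 20, 2022 (end of the 35-day objection period, which began when the posting confirmation is filed on Jan 16, 2022), i.e. Mar 13, 2022; Mar 17, 2022 is on or after that date.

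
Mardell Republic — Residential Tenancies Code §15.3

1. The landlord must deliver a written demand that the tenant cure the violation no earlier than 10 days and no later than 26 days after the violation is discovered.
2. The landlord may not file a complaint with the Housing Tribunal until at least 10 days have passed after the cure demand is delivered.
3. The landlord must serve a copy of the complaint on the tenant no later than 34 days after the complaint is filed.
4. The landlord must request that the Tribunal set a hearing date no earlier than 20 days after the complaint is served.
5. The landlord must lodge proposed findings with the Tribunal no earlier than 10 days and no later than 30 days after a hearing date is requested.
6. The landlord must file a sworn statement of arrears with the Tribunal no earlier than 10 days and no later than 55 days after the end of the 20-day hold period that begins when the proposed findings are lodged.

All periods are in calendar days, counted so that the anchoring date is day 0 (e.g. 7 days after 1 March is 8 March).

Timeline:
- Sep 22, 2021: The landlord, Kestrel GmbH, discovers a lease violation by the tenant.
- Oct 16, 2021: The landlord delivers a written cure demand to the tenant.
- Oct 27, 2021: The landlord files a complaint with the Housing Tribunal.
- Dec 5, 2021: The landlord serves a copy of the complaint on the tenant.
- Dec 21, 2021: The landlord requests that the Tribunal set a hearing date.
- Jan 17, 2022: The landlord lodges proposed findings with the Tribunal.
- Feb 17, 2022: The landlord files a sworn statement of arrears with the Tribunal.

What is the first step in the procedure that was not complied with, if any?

Step 3

(1) the permitted window runs from Sep 22, 2021 + 10 = Oct 2, 2021 to Sep 22, 2021 + 26 = Oct 18, 2021; done Oct 16, 2021, which is between those dates.
(2) permitted from Oct 16, 2021 + 10 days = Oct 26, 2021 onward; Oct 27, 2021 is on or after that date.
(3) due by Oct 27, 2021 + 34 days = Nov 30, 2021; not done until Dec 5, 2021, 5 days after the deadline.
The procedure was therefore not followed at step 3.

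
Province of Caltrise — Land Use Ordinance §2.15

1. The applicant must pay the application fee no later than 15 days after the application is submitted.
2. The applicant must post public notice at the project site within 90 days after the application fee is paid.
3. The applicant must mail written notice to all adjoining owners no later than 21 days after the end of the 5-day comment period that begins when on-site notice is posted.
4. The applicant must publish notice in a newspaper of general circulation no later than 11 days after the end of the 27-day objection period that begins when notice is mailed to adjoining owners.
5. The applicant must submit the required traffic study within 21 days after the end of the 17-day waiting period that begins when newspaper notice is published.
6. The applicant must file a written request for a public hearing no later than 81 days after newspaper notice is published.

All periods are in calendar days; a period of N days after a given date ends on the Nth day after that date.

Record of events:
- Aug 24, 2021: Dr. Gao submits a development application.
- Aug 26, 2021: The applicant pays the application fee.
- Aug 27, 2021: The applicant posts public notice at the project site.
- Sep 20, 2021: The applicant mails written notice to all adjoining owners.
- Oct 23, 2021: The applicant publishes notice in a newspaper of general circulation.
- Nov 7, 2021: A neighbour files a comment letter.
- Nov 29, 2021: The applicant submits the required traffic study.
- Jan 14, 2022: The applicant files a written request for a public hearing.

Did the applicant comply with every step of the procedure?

No

(1) due by Aug 24, 2021 + 15 days = Sep 8, 2021; done Aug 26, 2021 — timely.
(2) due by Aug 26, 2021 + 90 days = Nov 24, 2021; completed Aug 27, 2021, before the deadline.
(3) due by Sep 1, 2021 + 21 days = Sep 22, 2021; completed Sep 20, 2021, before the deadline.
(4) due by Oct 17, 2021 + 11 days = Oct 28, 2021; Oct 23, 2021 is within that limit.
(5) due by Nov 9, 2021 + 21 days = Nov 30, 2021; done Nov 29, 2021 — timely.
(6) due by Oct 23, 2021 + 81 days = Jan 12, 2022; done Jan 14, 2022 — 2 days late.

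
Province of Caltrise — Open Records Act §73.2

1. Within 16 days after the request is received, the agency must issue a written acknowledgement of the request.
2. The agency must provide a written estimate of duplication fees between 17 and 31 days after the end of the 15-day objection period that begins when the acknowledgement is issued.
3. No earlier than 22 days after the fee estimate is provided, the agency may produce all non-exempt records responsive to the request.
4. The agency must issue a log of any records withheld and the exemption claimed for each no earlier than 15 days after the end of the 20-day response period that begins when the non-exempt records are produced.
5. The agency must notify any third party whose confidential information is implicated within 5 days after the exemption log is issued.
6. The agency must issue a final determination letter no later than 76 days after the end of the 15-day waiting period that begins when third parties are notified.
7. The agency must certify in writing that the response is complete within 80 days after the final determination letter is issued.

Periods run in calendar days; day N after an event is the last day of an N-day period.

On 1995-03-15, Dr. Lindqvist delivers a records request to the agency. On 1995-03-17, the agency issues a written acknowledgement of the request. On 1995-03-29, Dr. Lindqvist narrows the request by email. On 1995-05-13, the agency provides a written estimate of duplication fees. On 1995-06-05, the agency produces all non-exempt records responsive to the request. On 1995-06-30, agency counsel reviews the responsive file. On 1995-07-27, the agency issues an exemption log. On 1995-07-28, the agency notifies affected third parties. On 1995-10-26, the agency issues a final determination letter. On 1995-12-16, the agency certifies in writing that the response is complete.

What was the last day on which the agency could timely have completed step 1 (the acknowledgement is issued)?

1995-03-31

Step 1 runs from 1995-03-15, when the request is received. 16 days after 1995-03-15 is 1995-03-31.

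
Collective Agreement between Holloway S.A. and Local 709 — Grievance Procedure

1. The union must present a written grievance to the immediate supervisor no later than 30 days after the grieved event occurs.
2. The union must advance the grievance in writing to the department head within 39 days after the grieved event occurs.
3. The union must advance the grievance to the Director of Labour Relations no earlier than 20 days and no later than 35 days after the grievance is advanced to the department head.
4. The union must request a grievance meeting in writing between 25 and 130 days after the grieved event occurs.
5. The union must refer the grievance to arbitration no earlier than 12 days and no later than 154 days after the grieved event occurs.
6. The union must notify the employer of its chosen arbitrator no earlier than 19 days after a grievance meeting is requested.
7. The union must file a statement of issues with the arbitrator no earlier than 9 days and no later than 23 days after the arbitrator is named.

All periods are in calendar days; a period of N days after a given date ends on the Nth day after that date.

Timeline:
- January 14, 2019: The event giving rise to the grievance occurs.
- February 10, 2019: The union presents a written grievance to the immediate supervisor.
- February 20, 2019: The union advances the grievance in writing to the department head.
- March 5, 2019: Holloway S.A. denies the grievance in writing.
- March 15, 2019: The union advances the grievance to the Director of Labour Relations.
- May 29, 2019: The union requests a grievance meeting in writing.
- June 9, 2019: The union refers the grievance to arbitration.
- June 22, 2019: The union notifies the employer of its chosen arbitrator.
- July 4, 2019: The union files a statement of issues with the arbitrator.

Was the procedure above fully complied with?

(1) due by January 14, 2019 + 30 days = February 13, 2019; done February 10, 2019 — timely.
(2) due by January 14, 2019 + 39 days = February 22, 2019; completed February 20, 2019, before the deadline.
(3) the permitted window runs from February 20, 2019 + 20 = March 12, 2019 to February 20, 2019 + 35 = March 27, 2019; March 15, 2019 falls inside that range.
(4) the permitted window runs from January 14, 2019 + 25 = February 8, 2019 to January 14, 2019 + 130 = May 24, 2019; May 29, 2019 is 5 days past the end of the window.
No need to go further; step 4 was not satisfied.

No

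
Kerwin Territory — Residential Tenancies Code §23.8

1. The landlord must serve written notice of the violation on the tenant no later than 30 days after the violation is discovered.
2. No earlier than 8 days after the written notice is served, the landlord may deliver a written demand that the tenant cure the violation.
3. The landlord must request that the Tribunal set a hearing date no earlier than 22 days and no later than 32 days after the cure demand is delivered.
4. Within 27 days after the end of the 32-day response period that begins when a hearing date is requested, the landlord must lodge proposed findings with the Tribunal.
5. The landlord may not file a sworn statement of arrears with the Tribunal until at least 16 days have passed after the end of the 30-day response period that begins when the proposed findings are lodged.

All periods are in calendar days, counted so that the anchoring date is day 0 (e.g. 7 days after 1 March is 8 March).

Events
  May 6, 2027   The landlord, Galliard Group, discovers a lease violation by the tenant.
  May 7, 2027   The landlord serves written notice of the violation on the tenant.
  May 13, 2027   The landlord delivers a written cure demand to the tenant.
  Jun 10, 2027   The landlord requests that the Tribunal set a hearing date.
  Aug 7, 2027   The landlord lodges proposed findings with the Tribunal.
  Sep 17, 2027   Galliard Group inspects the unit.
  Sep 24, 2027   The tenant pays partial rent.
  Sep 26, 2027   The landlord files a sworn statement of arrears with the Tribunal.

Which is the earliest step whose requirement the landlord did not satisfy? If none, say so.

Step 2

Step 1 — counting 30 days from May 6, 2027 (when the violation is discovered) gives a deadline of Jun 5, 2027; May 7, 2027 is within that limit.
Step 2 — must wait 8 days from May 7, 2027 (when the written notice is served), so not before May 15, 2027; acted on May 13, 2027, 2 days prematurely.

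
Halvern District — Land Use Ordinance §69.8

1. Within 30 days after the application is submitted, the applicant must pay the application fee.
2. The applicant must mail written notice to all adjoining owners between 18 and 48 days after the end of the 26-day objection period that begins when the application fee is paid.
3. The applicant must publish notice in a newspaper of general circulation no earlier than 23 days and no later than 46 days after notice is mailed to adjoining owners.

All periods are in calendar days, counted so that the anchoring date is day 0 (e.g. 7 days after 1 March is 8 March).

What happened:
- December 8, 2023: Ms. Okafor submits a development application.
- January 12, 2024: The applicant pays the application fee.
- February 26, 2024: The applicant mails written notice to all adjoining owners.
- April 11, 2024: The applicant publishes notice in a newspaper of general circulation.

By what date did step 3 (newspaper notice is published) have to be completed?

April 12, 2024

Step 3 runs from February 26, 2024, when notice is mailed to adjoining owners. The window is 23–46 days after February 26, 2024; it closes on April 12, 2024.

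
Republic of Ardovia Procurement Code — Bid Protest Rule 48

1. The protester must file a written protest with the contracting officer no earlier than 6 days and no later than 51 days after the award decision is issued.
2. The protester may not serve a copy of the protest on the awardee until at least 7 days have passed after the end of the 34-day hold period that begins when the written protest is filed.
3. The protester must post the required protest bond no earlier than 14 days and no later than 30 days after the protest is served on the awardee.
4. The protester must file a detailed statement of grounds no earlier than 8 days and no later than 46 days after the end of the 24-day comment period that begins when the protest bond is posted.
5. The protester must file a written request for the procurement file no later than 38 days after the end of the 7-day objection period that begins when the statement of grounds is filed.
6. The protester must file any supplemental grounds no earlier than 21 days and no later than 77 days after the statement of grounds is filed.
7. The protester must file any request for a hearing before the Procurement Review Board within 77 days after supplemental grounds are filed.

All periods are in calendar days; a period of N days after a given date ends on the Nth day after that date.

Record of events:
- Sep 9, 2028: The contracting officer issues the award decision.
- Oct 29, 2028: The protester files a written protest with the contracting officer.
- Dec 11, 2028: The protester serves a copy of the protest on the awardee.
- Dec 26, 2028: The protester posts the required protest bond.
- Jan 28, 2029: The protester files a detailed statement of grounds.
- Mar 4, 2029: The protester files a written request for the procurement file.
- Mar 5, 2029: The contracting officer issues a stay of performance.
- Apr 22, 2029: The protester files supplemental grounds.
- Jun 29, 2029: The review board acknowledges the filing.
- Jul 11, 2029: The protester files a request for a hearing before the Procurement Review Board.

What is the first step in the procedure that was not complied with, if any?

Step 6

(1) the permitted window runs from Sep 9, 2028 + 6 = Sep 15, 2028 to Sep 9, 2028 + 51 = Oct 30, 2028; Oct 29, 2028 falls inside that range.
(2) permitted from Dec 2, 2028 + 7 days = Dec 9, 2028 onward; done Dec 11, 2028 — permitted.
(3) the permitted window runs from Dec 11, 2028 + 14 = Dec 25, 2028 to Dec 11, 2028 + 30 = Jan 10, 2029; Dec 26, 2028 falls inside that range.
(4) the permitted window runs from Jan 19, 2029 + 8 = Jan 27, 2029 to Jan 19, 2029 + 46 = Mar 6, 2029; done Jan 28, 2029 — within the window.
(5) due by Feb 4, 2029 + 38 days = Mar 14, 2029; Mar 4, 2029 is within that limit.
(6) the permitted window runs from Jan 28, 2029 + 21 = Feb 18, 2029 to Jan 28, 2029 + 77 = Apr 15, 2029; done Apr 22, 2029 — 7 days after the window closed.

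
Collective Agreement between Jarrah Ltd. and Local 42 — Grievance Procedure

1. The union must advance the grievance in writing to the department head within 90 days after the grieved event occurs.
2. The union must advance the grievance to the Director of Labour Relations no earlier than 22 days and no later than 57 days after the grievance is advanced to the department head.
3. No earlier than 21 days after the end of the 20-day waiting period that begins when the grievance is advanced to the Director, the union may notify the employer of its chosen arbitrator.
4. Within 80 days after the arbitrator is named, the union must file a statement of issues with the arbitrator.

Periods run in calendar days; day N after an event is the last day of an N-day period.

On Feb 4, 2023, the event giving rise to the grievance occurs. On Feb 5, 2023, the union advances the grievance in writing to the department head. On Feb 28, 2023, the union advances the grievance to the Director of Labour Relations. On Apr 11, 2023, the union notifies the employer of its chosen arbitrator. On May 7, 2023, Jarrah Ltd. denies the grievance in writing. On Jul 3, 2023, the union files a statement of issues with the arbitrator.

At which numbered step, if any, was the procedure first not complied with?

Step 4

Step 1: 90 days after Feb 4, 2023 (when the grieved event occurs) is May 5, 2023; completed Feb 5, 2023, before the deadline.
Step 2: the window is 22–57 days after Feb 5, 2023 (when the grievance is advanced to the department head), so Feb 27, 2023 through Apr 3, 2023; done Feb 28, 2023 — within the window.
Step 3: the earliest permitted date is 21 days after Mar 20, 2023 (end of the 20-day waiting period, which began when the grievance is advanced to the Director on Feb 28, 2023), i.e. Apr 10, 2023; Apr 11, 2023 is on or after that date.
Step 4: 80 days after Apr 11, 2023 (when the arbitrator is named) is Jun 30, 2023; Jul 3, 2023 misses that deadline by 3 days.
Later steps need not be reached.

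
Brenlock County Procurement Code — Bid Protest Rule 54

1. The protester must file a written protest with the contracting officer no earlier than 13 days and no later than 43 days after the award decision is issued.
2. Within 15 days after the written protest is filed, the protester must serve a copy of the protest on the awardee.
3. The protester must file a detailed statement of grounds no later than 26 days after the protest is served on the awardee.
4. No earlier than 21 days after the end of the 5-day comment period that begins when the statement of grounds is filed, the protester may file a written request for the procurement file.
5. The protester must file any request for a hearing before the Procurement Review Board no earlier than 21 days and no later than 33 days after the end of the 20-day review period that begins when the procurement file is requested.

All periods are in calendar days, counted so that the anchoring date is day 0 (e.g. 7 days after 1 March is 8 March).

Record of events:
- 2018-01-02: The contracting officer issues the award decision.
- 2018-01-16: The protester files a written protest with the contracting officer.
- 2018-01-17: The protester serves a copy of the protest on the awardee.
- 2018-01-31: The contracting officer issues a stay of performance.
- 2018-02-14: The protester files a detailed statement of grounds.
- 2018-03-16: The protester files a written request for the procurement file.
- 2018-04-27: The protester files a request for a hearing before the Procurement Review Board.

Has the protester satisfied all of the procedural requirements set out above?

Step 1 — 13 and 43 days from 2018-01-02 (when the award decision is issued) are 2018-01-15 and 2018-02-14 respectively; done 2018-01-16 — within the window.
Step 2 — counting 15 days from 2018-01-16 (when the written protest is filed) gives a deadline of 2018-01-31; 2018-01-17 is within that limit.
Step 3 — counting 26 days from 2018-01-17 (when the protest is served on the awardee) gives a deadline of 2018-02-12; 2018-02-14 misses that deadline by 2 days.
No need to go further; step 3 was not satisfied.

No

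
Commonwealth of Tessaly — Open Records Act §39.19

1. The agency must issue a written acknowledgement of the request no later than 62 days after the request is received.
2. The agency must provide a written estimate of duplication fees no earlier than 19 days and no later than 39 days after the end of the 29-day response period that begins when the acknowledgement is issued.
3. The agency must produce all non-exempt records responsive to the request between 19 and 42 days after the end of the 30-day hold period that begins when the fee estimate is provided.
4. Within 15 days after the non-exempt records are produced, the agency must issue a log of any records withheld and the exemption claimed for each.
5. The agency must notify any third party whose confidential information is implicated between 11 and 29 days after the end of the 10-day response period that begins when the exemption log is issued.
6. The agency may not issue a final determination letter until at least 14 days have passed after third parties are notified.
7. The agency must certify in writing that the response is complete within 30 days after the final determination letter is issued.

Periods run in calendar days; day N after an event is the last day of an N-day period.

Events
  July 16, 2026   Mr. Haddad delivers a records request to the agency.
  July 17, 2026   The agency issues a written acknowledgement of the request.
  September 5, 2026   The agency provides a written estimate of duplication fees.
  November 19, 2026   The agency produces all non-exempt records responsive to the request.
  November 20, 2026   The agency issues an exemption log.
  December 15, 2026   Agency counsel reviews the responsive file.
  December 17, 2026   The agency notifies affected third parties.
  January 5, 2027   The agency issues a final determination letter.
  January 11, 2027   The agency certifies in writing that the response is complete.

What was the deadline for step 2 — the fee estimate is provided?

The acknowledgement is issued on July 17, 2026; the 29-day response period therefore ends August 15, 2026, and step 2 runs from that date. The window is 19–39 days after August 15, 2026; it closes on September 23, 2026.

September 23, 2026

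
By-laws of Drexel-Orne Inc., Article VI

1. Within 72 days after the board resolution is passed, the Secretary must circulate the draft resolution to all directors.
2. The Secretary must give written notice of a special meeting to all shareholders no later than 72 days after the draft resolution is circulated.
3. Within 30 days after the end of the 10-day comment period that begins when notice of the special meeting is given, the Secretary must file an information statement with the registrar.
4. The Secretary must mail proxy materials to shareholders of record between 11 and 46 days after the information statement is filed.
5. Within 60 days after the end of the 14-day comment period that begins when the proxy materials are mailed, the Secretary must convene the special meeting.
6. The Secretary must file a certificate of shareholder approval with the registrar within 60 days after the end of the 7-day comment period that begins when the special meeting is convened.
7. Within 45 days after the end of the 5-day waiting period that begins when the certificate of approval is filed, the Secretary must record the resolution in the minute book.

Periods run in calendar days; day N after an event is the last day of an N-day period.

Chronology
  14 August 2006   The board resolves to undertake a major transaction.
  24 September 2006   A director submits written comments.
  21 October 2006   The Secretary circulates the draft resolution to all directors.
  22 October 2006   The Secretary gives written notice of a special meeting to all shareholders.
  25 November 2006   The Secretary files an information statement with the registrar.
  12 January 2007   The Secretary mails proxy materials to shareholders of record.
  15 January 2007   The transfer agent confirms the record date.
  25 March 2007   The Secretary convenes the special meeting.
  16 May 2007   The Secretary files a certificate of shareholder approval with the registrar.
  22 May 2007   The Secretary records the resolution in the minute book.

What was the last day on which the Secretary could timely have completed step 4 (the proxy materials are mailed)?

Step 4 runs from 25 November 2006, when the information statement is filed. The window is 11–46 days after 25 November 2006; it closes on 10 January 2007.

10 January 2007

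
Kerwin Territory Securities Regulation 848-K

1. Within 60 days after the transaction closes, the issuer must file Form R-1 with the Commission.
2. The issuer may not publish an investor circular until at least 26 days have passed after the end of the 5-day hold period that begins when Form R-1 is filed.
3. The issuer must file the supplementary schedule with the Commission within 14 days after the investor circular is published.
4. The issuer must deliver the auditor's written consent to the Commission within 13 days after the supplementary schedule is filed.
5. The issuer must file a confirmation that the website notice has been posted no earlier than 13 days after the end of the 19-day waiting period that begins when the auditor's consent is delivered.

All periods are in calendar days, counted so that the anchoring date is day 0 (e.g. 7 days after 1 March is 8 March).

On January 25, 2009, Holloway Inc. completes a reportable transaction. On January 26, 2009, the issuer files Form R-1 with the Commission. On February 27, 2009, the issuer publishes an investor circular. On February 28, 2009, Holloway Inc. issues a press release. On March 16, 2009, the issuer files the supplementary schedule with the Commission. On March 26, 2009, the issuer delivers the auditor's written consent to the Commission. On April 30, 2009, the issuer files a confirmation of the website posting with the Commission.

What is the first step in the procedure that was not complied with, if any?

Step 3

(1) due by January 25, 2009 + 60 days = March 26, 2009; done January 26, 2009 — timely.
(2) permitted from January 31, 2009 + 26 days = February 26, 2009 onward; done February 27, 2009, after the minimum wait.
(3) due by February 27, 2009 + 14 days = March 13, 2009; done March 16, 2009 — 3 days late.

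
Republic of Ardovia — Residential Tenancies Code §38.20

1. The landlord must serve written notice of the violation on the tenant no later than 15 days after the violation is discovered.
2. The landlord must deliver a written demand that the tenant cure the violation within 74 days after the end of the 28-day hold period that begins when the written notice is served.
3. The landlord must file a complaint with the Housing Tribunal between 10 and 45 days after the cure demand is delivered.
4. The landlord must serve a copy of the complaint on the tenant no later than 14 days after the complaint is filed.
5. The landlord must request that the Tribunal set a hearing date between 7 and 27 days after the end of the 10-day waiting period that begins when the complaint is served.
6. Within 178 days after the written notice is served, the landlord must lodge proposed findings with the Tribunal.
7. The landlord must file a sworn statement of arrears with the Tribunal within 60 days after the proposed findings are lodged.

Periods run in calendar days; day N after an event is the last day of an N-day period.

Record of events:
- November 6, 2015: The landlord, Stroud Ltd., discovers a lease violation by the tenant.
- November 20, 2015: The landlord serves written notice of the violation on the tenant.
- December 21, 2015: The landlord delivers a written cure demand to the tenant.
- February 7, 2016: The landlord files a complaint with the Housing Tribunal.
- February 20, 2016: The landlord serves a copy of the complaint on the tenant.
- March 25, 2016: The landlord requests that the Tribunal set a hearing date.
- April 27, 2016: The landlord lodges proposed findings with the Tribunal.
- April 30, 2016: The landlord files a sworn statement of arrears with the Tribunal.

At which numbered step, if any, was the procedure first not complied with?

Step 3

Step 1 — counting 15 days from November 6, 2015 (when the violation is discovered) gives a deadline of November 21, 2015; completed November 20, 2015, before the deadline.
Step 2 — counting 74 days from December 18, 2015 (end of the 28-day hold period, which began when the written notice is served on November 20, 2015) gives a deadline of March 1, 2016; done December 21, 2015 — timely.
Step 3 — 10 and 45 days from December 21, 2015 (when the cure demand is delivered) are December 31, 2015 and February 4, 2016 respectively; done February 7, 2016 — 3 days after the window closed.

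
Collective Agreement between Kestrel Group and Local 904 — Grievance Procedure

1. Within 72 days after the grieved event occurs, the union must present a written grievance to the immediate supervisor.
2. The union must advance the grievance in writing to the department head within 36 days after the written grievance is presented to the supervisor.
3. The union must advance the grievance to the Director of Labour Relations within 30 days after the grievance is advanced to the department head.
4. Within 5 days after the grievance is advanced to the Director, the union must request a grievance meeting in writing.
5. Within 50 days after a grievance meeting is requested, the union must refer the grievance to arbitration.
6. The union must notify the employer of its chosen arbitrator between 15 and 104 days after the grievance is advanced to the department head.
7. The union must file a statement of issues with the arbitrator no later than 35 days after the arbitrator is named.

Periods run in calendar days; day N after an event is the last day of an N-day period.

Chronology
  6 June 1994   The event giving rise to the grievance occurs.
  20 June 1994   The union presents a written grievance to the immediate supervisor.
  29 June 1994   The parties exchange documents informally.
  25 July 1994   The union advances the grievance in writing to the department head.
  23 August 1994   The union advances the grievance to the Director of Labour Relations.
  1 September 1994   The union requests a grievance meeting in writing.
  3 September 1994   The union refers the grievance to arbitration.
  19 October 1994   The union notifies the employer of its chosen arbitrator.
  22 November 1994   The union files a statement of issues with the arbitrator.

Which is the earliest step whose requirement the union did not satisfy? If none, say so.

Step 4

(1) due by 6 June 1994 + 72 days = 17 August 1994; 20 June 1994 is within that limit.
(2) due by 20 June 1994 + 36 days = 26 July 1994; completed 25 July 1994, before the deadline.
(3) due by 25 July 1994 + 30 days = 24 August 1994; done 23 August 1994 — timely.
(4) due by 23 August 1994 + 5 days = 28 August 1994; done 1 September 1994 — 4 days late.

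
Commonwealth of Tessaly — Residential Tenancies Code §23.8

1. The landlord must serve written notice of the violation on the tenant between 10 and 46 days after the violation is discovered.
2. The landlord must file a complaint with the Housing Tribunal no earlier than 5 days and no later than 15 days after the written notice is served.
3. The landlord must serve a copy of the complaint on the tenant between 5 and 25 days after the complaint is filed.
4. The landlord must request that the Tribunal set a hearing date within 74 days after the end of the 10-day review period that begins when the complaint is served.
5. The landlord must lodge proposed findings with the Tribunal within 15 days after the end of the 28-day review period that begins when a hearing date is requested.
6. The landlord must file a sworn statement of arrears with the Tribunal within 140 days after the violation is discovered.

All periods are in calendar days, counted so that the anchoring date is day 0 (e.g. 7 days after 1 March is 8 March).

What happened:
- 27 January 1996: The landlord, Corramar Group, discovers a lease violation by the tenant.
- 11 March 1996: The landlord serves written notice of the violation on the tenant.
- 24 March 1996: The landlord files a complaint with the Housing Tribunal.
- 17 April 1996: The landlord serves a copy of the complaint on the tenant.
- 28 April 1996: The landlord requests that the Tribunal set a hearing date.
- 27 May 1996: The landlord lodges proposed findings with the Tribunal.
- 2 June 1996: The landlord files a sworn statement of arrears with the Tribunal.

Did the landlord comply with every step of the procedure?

(1) the permitted window runs from 27 January 1996 + 10 = 6 February 1996 to 27 January 1996 + 46 = 13 March 1996; done 11 March 1996, which is between those dates.
(2) the permitted window runs from 11 March 1996 + 5 = 16 March 1996 to 11 March 1996 + 15 = 26 March 1996; done 24 March 1996 — within the window.
(3) the permitted window runs from 24 March 1996 + 5 = 29 March 1996 to 24 March 1996 + 25 = 18 April 1996; done 17 April 1996 — within the window.
(4) due by 27 April 1996 + 74 days = 10 July 1996; 28 April 1996 is within that limit.
(5) due by 26 May 1996 + 15 days = 10 June 1996; completed 27 May 1996, before the deadline.
(6) due by 27 January 1996 + 140 days = 15 June 1996; 2 June 1996 is within that limit.

Yes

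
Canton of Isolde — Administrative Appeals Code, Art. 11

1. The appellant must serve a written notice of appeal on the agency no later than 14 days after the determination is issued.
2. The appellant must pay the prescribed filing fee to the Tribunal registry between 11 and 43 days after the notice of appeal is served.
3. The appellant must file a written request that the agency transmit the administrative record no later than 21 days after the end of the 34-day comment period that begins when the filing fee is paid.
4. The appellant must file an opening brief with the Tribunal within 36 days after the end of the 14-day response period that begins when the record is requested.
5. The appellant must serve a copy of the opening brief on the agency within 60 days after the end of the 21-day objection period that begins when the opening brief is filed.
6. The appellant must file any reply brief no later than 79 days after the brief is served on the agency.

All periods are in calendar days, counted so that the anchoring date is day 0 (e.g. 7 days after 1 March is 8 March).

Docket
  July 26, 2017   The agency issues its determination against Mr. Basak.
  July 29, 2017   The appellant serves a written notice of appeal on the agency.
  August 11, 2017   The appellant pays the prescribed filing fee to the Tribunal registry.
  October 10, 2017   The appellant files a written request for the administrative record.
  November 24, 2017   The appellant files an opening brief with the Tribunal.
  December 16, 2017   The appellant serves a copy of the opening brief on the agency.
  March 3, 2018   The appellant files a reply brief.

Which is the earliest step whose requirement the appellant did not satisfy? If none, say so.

Step 3

Step 1: 14 days after July 26, 2017 (when the determination is issued) is August 9, 2017; July 29, 2017 is within that limit.
Step 2: the window is 11–43 days after July 29, 2017 (when the notice of appeal is served), so August 9, 2017 through September 10, 2017; done August 11, 2017 — within the window.
Step 3: 21 days after September 14, 2017 (end of the 34-day comment period, which began when the filing fee is paid on August 11, 2017) is October 5, 2017; October 10, 2017 misses that deadline by 5 days.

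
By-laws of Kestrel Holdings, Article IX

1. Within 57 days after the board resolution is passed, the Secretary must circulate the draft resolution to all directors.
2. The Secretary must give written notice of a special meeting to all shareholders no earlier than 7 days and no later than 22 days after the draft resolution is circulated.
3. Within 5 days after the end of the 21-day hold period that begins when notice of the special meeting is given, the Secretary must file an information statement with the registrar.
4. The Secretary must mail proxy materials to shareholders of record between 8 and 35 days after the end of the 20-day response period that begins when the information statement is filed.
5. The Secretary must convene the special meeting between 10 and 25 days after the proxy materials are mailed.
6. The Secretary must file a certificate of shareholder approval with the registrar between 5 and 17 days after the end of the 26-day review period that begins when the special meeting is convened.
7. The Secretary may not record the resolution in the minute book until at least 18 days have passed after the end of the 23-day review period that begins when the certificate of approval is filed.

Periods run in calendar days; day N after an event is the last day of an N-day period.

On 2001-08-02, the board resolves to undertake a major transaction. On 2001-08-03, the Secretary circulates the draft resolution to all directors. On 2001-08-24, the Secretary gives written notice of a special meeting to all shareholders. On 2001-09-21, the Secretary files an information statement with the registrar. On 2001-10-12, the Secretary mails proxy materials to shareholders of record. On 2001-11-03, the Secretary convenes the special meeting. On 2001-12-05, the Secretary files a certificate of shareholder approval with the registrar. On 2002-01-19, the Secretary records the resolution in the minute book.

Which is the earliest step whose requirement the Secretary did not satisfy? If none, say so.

Step 3

Step 1 — counting 57 days from 2001-08-02 (when the board resolution is passed) gives a deadline of 2001-09-28; completed 2001-08-03, before the deadline.
Step 2 — 7 and 22 days from 2001-08-03 (when the draft resolution is circulated) are 2001-08-10 and 2001-08-25 respectively; 2001-08-24 falls inside that range.
Step 3 — counting 5 days from 2001-09-14 (end of the 21-day hold period, which began when notice of the special meeting is given on 2001-08-24) gives a deadline of 2001-09-19; 2001-09-21 misses that deadline by 2 days.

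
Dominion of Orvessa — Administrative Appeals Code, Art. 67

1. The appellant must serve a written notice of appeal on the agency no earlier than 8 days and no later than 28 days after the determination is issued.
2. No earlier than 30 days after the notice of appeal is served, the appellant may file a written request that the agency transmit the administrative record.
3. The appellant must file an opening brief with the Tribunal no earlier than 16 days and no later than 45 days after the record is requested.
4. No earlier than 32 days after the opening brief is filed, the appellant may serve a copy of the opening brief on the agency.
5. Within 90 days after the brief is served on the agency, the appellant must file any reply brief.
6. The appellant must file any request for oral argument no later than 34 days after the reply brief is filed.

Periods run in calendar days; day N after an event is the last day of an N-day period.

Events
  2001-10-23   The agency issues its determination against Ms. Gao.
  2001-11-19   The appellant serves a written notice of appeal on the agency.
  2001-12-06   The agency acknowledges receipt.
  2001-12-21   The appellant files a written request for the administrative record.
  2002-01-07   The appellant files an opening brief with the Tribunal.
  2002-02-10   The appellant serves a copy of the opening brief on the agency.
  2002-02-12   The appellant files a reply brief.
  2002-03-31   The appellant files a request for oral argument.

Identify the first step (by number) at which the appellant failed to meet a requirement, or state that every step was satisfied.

Step 6

(1) the permitted window runs from 2001-10-23 + 8 = 2001-10-31 to 2001-10-23 + 28 = 2001-11-20; done 2001-11-19 — within the window.
(2) permitted from 2001-11-19 + 30 days = 2001-12-19 onward; done 2001-12-21, after the minimum wait.
(3) the permitted window runs from 2001-12-21 + 16 = 2002-01-06 to 2001-12-21 + 45 = 2002-02-04; done 2002-01-07 — within the window.
(4) permitted from 2002-01-07 + 32 days = 2002-02-08 onward; done 2002-02-10, after the minimum wait.
(5) due by 2002-02-10 + 90 days = 2002-05-11; completed 2002-02-12, before the deadline.
(6) due by 2002-02-12 + 34 days = 2002-03-18; not done until 2002-03-31, 13 days after the deadline.
That is the first point of non-compliance.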